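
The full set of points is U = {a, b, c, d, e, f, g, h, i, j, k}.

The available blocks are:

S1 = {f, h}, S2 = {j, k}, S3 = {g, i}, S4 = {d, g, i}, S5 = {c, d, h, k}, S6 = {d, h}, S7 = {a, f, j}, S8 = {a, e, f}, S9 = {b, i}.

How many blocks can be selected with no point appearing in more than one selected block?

S2, S6, S8, S9 are pairwise disjoint (S2={j,k}; S6={d,h}; S8={a,e,f}; S9={b,i}).
Every remaining block overlaps one of these, and no 5 of the listed blocks are pairwise disjoint, so 4 is the maximum.

4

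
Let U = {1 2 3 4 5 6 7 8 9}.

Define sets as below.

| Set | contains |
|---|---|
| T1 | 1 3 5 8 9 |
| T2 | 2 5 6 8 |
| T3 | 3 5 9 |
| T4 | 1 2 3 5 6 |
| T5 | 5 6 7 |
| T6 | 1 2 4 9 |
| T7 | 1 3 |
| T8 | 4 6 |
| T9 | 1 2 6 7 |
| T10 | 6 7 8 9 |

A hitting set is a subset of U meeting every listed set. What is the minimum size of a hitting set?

The 3 items {1, 3, 6} hit every set.
No choice of 2 items meets every set, so 3 is the minimum.

3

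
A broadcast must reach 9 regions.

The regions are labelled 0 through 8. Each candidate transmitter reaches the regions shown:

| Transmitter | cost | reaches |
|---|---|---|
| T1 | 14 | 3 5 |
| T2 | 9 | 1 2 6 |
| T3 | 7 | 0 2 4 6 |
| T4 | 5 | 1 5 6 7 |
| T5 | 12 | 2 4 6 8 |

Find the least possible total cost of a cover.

38

T1, T3, T4, T5 together cover every region (T1 ∪ T3 ∪ T4 ∪ T5 = {0, 1, 2, 3, 4, 5, 6, 7, 8}); total cost 14 + 7 + 5 + 12 = 38.
No covering selection has total cost below 38.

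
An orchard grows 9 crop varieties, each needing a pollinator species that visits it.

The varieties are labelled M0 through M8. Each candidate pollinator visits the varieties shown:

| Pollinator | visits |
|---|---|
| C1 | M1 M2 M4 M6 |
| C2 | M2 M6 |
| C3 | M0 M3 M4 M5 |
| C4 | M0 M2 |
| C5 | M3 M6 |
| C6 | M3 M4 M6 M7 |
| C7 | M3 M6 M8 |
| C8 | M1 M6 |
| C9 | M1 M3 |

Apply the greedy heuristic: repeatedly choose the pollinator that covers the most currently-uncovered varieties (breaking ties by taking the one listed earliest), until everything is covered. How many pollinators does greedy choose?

4

Greedy: pick C1 (covers 4 new) → pick C3 (covers 3 new) → pick C6 (covers 1 new) → pick C7 (covers 1 new). Total picks: 4.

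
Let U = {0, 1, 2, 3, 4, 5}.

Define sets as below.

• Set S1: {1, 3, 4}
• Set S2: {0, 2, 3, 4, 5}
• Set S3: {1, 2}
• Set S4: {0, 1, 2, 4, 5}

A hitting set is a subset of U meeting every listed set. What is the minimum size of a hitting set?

2

The 2 items {1, 4} hit every set.
No single item lies in every set, so at least 2 are needed and 2 is optimal.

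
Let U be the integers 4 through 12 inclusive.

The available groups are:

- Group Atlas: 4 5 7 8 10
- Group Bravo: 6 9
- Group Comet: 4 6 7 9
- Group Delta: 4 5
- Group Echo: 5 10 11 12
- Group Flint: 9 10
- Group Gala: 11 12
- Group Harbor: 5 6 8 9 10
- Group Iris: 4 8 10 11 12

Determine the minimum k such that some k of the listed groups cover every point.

3

Atlas, Bravo, and Gala cover everything between them: the union {4, 5, 6, 7, 8, 9, 10, 11, 12} is all of U.
No 2 of the 9 groups cover everything (all 36 combinations miss at least one point), so 3 is optimal.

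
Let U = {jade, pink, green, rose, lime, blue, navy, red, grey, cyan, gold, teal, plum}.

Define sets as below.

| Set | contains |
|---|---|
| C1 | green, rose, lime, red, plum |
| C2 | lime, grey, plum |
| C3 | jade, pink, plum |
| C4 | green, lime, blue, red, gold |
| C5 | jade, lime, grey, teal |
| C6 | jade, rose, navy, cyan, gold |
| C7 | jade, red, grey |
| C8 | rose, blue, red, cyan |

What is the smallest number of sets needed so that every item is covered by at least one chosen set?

C3 and C4 and C5 and C6 together: C3 ∪ C4 ∪ C5 ∪ C6 = {jade, pink, green, rose, lime, blue, navy, red, grey, cyan, gold, teal, plum} — every item is covered.
Only C5 contains teal, so C5 is forced; the remaining 9 items need at least 3 more sets (each remaining set adds at most 4) — so at least 4 sets are needed, and 4 is optimal.

4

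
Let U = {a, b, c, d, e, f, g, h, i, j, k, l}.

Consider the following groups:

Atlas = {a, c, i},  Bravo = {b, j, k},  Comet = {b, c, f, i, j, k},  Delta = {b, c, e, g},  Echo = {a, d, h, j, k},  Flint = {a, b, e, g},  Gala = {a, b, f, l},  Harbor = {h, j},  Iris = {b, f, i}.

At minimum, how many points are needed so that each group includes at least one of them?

T = {a, b, h} meets every group (each contains at least one member of T), and |T| = 3.
No choice of 2 points meets every group, so 3 is the minimum.

3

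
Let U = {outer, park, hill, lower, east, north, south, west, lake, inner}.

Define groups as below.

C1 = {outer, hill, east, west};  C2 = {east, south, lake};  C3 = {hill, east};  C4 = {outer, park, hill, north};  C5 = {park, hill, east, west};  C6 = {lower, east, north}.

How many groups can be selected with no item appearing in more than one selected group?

2

C2, C4 are pairwise disjoint (C2={east,south,lake}; C4={outer,park,hill,north}).
Every remaining group overlaps one of these, and no 3 of the listed groups are pairwise disjoint, so 2 is the maximum.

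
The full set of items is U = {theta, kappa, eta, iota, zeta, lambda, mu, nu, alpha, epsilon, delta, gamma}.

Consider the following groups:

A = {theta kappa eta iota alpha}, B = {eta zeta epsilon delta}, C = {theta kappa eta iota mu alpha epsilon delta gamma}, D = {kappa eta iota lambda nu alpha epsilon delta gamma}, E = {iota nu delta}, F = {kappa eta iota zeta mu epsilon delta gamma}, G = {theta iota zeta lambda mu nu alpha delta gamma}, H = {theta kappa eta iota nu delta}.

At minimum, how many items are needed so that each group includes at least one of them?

Take T = {eta, delta}. Each listed group contains at least one of these, so T is a hitting set of size 2.
No single item lies in every group, so at least 2 are needed and 2 is optimal.

2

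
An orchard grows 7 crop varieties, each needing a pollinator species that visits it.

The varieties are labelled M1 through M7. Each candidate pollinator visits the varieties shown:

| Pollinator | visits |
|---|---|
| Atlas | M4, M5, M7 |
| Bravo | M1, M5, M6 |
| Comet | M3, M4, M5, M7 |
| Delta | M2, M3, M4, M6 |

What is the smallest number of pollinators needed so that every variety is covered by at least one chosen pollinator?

Take {Atlas, Bravo, Delta}. Their union is {M1, M2, M3, M4, M5, M6, M7}, which is all 7 varieties.
Only Bravo contains M1, so Bravo is forced; the remaining 4 varieties need at least 2 more pollinators (each remaining pollinator adds at most 3) — so at least 3 pollinators are needed, and 3 is optimal.

3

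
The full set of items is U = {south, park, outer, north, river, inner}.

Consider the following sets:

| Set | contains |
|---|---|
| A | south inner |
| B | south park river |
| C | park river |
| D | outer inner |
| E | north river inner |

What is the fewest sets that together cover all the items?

B, D, and E cover everything between them: the union {south, park, outer, north, river, inner} is all of U.
Only D contains outer, so D is forced; the remaining 4 items need at least 2 more sets (each remaining set adds at most 3) — so at least 3 sets are needed, and 3 is optimal.

3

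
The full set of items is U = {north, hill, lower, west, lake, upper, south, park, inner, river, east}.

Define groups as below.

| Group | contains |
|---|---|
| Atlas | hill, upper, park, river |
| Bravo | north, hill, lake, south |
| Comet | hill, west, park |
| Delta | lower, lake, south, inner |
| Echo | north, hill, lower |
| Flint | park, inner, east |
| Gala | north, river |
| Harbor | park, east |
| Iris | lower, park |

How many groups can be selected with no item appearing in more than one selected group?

3

Comet, Delta, Gala are pairwise disjoint (Comet={hill,west,park}; Delta={lower,lake,south,inner}; Gala={north,river}).
Every remaining group overlaps one of these, and no 4 of the listed groups are pairwise disjoint, so 3 is the maximum.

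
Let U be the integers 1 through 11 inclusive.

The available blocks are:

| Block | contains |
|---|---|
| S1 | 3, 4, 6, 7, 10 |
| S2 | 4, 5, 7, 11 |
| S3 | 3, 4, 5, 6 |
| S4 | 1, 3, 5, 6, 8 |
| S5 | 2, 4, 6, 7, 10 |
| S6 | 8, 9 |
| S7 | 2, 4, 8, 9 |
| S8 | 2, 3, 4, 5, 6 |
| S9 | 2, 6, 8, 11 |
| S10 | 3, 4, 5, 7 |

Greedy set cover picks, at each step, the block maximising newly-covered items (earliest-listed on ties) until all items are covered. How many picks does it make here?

4

Greedy: pick S1 (covers 5 new) → pick S4 (covers 3 new) → pick S7 (covers 2 new) → pick S2 (covers 1 new). Total picks: 4.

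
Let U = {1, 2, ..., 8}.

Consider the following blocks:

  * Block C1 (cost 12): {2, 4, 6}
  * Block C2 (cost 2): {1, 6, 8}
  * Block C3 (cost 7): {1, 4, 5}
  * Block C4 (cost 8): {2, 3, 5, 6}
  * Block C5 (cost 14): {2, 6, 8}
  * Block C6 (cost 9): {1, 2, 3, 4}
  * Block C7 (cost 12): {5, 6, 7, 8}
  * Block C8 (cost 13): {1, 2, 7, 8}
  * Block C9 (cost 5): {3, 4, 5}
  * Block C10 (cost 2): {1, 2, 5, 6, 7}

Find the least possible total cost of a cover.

9

C2, C9, C10 together cover every item (C2 ∪ C9 ∪ C10 = {1, 2, 3, 4, 5, 6, 7, 8}); total cost 2 + 5 + 2 = 9.
No covering selection has total cost below 9.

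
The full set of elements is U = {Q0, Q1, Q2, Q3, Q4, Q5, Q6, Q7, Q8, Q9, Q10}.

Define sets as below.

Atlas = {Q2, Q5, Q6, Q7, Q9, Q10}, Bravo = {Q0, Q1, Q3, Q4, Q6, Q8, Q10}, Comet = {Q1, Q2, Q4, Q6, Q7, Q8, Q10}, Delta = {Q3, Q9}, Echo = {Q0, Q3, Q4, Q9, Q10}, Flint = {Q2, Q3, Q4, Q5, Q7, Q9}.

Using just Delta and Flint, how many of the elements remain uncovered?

5

Union of Delta, Flint = {Q2, Q3, Q4, Q5, Q7, Q9}.
Not covered: Q0, Q1, Q6, Q8, Q10 — 5 elements.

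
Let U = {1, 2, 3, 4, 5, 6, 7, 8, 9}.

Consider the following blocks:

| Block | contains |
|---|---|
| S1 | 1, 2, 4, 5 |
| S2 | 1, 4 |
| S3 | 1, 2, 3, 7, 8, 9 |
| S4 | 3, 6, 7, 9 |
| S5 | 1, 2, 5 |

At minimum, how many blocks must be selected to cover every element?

3

Take {S1, S3, S4}. Their union is {1, 2, 3, 4, 5, 6, 7, 8, 9}, which is all 9 elements.
Only S4 contains 6, so S4 is forced; the remaining 5 elements need at least 2 more blocks (each remaining block adds at most 4) — so at least 3 blocks are needed, and 3 is optimal.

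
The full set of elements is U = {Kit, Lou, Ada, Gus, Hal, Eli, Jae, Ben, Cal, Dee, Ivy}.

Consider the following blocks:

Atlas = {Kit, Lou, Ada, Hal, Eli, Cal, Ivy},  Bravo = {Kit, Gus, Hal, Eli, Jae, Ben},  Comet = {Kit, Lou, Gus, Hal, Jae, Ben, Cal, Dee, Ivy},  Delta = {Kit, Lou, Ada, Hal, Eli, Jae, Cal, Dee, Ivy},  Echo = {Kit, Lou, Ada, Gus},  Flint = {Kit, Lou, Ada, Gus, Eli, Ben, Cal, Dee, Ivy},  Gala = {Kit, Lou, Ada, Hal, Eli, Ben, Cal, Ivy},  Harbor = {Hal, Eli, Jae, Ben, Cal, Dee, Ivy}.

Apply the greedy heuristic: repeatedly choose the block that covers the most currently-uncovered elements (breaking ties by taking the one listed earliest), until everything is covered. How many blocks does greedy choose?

Greedy: pick Comet (covers 9 new) → pick Atlas (covers 2 new). Total picks: 2.

2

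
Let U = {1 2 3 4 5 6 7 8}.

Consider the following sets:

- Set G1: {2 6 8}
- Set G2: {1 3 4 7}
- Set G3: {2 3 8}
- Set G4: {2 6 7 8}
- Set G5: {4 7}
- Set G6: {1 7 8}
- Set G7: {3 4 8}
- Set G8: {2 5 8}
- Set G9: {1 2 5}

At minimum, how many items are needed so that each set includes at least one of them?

Take H = {5, 7, 8}. Each listed set contains at least one of these, so H is a hitting set of size 3.
No choice of 2 items meets every set, so 3 is the minimum.

3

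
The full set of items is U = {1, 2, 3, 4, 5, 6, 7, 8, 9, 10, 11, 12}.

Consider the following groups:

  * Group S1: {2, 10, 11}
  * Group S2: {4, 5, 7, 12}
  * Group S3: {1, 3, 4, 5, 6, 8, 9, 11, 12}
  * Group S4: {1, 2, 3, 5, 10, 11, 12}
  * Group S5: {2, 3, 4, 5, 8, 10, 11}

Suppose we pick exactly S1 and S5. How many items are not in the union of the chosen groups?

Union of S1, S5 = {2, 3, 4, 5, 8, 10, 11}.
Not covered: 1, 6, 7, 9, 12 — 5 items.

5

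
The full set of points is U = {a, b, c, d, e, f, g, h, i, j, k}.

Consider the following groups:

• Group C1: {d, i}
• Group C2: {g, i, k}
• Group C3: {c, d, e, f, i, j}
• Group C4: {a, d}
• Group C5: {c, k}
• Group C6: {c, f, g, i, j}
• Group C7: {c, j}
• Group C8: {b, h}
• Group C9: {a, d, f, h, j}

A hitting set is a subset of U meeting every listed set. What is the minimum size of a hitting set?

4

The 4 points {b, c, d, i} hit every group.
The groups C2, C4, C7, C8 are pairwise disjoint, so any hitting set needs a separate point for each — at least 4. Hence 4 is optimal.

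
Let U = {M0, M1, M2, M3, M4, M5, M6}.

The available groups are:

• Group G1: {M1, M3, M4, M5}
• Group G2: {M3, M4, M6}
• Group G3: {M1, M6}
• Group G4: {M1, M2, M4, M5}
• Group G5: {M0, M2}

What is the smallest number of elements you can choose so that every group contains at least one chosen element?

H = {M0, M5, M6} meets every group (each contains at least one member of H), and |H| = 3.
No choice of 2 elements meets every group, so 3 is the minimum.

3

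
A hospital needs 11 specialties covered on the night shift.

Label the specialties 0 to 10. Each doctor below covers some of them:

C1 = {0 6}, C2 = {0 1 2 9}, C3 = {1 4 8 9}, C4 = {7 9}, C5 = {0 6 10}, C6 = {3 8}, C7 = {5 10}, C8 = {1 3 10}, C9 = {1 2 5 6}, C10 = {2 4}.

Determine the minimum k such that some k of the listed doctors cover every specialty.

5

Take {C1, C3, C4, C8, C9}. Their union is {0, 1, 2, 3, 4, 5, 6, 7, 8, 9, 10}, which is all 11 specialties.
No 4 of the 10 doctors cover everything (all 210 combinations miss at least one specialty), so 5 is optimal.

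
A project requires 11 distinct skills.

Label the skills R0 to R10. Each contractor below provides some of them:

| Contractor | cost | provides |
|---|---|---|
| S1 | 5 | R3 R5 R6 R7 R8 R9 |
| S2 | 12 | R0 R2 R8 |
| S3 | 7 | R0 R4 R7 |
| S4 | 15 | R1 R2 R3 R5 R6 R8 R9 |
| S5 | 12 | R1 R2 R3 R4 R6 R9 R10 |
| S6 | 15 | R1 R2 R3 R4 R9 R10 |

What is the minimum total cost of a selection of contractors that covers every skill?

S1, S3, S5 together cover every skill (S1 ∪ S3 ∪ S5 = {R0, R1, R2, R3, R4, R5, R6, R7, R8, R9, R10}); total cost 5 + 7 + 12 = 24.
No covering selection has total cost below 24.

24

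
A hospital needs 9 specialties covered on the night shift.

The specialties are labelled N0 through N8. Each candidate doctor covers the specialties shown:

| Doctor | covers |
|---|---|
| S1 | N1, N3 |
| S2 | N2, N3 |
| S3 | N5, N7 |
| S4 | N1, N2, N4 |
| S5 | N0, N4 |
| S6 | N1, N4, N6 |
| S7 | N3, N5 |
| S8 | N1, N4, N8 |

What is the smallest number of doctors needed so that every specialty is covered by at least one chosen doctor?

5

S2 and S3 and S5 and S6 and S8 together: S2 ∪ S3 ∪ S5 ∪ S6 ∪ S8 = {N0, N1, N2, N3, N4, N5, N6, N7, N8} — every specialty is covered.
Only S5 contains N0, so S5 is forced; the remaining 7 specialties need at least 4 more doctors (each remaining doctor adds at most 2) — so at least 5 doctors are needed, and 5 is optimal.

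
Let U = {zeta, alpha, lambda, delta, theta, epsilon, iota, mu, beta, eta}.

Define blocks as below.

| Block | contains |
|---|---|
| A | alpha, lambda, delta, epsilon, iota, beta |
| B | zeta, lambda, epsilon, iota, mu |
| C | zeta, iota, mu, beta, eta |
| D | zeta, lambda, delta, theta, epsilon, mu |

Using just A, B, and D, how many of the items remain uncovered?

Union of A, B, D = {zeta, alpha, lambda, delta, theta, epsilon, iota, mu, beta}.
Not covered: eta — 1 item.

1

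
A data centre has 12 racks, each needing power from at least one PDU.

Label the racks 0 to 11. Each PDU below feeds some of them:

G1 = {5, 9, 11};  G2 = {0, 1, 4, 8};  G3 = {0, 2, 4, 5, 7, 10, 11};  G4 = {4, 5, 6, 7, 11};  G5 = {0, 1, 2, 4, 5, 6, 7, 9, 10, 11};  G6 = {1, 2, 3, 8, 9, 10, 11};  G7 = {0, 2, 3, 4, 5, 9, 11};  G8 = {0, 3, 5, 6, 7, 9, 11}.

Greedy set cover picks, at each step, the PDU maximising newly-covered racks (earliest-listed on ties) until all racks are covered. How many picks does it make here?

Greedy: pick G5 (covers 10 new) → pick G6 (covers 2 new). Total picks: 2.

2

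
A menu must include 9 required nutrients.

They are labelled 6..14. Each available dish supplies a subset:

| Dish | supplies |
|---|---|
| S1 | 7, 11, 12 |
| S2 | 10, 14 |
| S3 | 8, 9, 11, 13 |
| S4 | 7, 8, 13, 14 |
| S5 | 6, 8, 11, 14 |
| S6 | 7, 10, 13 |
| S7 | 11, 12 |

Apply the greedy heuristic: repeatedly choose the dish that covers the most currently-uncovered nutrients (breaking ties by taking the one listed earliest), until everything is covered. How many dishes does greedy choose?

Greedy: pick S3 (covers 4 new) → pick S1 (covers 2 new) → pick S2 (covers 2 new) → pick S5 (covers 1 new). Total picks: 4.

4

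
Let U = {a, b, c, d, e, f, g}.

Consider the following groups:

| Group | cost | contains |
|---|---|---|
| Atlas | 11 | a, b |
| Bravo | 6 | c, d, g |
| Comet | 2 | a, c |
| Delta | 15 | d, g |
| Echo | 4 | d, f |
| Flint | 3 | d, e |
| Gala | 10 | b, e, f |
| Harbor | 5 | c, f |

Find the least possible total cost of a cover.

18

Bravo, Comet, Gala together cover every element (Bravo ∪ Comet ∪ Gala = {a, b, c, d, e, f, g}); total cost 6 + 2 + 10 = 18.
The greedy pick Comet, Flint, Echo, Bravo, Gala costs 25; no covering selection beats 18.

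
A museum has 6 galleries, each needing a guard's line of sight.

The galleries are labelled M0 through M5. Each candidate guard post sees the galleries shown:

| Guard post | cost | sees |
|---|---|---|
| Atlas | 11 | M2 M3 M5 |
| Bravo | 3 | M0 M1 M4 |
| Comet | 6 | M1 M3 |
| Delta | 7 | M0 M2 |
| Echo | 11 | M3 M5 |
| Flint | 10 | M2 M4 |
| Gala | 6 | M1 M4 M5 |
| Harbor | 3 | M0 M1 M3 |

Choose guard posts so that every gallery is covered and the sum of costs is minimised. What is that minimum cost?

Atlas, Bravo together cover every gallery (Atlas ∪ Bravo = {M0, M1, M2, M3, M4, M5}); total cost 11 + 3 = 14.
The greedy pick Bravo, Harbor, Atlas costs 17; no covering selection beats 14.

14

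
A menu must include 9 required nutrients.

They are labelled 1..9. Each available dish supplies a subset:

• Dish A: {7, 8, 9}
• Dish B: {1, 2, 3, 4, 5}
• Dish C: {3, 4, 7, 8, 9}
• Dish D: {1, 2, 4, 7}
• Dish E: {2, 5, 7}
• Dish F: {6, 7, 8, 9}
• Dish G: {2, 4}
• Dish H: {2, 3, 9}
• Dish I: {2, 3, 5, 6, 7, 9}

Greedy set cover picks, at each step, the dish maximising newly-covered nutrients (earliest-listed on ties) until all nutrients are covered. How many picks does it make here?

Greedy: pick I (covers 6 new) → pick B (covers 2 new) → pick A (covers 1 new). Total picks: 3.
(The true minimum cover uses only 2 dishes, so greedy is not optimal here.)

3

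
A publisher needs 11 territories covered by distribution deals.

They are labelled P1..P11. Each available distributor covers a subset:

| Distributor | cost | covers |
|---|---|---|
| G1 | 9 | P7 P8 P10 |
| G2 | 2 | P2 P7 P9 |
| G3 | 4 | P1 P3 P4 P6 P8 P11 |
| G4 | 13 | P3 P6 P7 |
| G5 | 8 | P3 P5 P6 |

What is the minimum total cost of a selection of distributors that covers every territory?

G1, G2, G3, G5 together cover every territory (G1 ∪ G2 ∪ G3 ∪ G5 = {P1, P2, P3, P4, P5, P6, P7, P8, P9, P10, P11}); total cost 9 + 2 + 4 + 8 = 23.
No covering selection has total cost below 23.

23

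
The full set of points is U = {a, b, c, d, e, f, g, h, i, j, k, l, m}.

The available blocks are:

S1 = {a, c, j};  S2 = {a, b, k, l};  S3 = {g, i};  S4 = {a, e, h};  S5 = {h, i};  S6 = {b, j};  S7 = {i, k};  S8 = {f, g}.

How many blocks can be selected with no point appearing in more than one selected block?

S4, S6, S7, S8 are pairwise disjoint (S4={a,e,h}; S6={b,j}; S7={i,k}; S8={f,g}).
Every remaining block overlaps one of these, and no 5 of the listed blocks are pairwise disjoint, so 4 is the maximum.

4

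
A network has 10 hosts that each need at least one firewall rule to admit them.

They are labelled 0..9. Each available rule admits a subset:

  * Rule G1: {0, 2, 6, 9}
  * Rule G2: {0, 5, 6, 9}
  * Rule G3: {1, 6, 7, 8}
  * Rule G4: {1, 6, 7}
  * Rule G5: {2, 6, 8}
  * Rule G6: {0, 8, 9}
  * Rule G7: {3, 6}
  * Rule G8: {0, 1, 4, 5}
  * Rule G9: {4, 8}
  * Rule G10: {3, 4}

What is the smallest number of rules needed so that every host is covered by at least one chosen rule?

Take {G1, G3, G8, G10}. Their union is {0, 1, 2, 3, 4, 5, 6, 7, 8, 9}, which is all 10 hosts.
No 3 of the 10 rules cover everything (all 120 combinations miss at least one host), so 4 is optimal.

4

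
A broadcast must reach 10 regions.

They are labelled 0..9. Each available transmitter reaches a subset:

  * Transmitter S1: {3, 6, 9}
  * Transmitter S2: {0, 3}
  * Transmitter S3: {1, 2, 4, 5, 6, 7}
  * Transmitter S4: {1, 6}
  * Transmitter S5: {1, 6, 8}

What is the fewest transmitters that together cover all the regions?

S1 and S2 and S3 and S5 together: S1 ∪ S2 ∪ S3 ∪ S5 = {0, 1, 2, 3, 4, 5, 6, 7, 8, 9} — every region is covered.
No 3 of the 5 transmitters cover everything (all 10 combinations miss at least one region), so 4 is optimal.

4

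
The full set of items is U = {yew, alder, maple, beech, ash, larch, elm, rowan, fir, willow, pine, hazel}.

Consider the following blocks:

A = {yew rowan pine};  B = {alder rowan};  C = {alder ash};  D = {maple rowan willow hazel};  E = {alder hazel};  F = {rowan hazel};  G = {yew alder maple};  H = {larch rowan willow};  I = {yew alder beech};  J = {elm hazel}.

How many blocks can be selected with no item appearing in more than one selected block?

3

C, H, J are pairwise disjoint (C={alder,ash}; H={larch,rowan,willow}; J={elm,hazel}).
Every remaining block overlaps one of these, and no 4 of the listed blocks are pairwise disjoint, so 3 is the maximum.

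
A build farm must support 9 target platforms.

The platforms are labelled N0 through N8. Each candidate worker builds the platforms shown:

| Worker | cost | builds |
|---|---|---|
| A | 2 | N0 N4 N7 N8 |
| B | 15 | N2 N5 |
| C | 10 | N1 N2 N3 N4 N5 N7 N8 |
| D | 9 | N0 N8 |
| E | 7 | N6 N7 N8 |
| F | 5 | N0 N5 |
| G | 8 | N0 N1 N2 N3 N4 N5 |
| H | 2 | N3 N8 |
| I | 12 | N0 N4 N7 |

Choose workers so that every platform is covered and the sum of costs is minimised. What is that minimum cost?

E, G together cover every platform (E ∪ G = {N0, N1, N2, N3, N4, N5, N6, N7, N8}); total cost 7 + 8 = 15.
The greedy pick A, G, E costs 17; no covering selection beats 15.

15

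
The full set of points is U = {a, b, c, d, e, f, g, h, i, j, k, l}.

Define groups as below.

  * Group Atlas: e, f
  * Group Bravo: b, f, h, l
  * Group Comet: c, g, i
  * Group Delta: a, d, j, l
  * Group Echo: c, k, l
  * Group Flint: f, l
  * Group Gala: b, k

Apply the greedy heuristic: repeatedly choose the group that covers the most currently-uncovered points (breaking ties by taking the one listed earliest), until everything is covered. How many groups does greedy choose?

5

Greedy: pick Bravo (covers 4 new) → pick Comet (covers 3 new) → pick Delta (covers 3 new) → pick Atlas (covers 1 new) → pick Echo (covers 1 new). Total picks: 5.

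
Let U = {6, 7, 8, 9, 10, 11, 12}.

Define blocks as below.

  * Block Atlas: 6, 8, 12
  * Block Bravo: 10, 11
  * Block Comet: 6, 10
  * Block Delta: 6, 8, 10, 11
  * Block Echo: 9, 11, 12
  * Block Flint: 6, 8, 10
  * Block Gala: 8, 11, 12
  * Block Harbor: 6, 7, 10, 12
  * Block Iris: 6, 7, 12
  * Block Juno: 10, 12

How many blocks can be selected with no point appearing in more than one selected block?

Comet, Echo are pairwise disjoint (Comet={6,10}; Echo={9,11,12}).
Every remaining block overlaps one of these, and no 3 of the listed blocks are pairwise disjoint, so 2 is the maximum.

2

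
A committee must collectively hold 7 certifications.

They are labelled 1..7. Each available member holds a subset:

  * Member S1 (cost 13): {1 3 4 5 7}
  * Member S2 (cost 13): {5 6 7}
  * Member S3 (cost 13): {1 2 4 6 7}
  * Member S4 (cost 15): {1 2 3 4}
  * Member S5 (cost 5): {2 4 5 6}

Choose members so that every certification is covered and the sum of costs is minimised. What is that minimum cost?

S1, S5 together cover every certification (S1 ∪ S5 = {1, 2, 3, 4, 5, 6, 7}); total cost 13 + 5 = 18.
No covering selection has total cost below 18.

18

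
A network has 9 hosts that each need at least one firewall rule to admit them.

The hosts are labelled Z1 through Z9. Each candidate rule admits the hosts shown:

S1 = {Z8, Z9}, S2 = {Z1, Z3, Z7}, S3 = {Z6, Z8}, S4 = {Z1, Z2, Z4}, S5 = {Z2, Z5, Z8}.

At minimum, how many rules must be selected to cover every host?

Take {S1, S2, S3, S4, S5}. Their union is {Z1, Z2, Z3, Z4, Z5, Z6, Z7, Z8, Z9}, which is all 9 hosts.
No 4 of the 5 rules cover everything (all 5 combinations miss at least one host), so 5 is optimal.

5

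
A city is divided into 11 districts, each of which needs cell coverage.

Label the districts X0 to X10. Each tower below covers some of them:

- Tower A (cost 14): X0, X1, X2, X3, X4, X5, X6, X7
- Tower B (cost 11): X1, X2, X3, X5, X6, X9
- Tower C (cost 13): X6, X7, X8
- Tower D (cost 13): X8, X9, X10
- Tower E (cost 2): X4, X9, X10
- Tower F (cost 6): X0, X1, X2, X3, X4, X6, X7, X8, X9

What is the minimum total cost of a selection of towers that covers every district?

19

B, E, F together cover every district (B ∪ E ∪ F = {X0, X1, X2, X3, X4, X5, X6, X7, X8, X9, X10}); total cost 11 + 2 + 6 = 19.
No covering selection has total cost below 19.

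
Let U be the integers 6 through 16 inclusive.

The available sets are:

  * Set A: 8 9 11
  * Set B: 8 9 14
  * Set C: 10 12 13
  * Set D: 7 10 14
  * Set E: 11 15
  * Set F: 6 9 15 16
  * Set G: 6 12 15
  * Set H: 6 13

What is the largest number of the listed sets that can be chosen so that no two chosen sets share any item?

3

A, D, H are pairwise disjoint (A={8,9,11}; D={7,10,14}; H={6,13}).
Every remaining set overlaps one of these, and no 4 of the listed sets are pairwise disjoint, so 3 is the maximum.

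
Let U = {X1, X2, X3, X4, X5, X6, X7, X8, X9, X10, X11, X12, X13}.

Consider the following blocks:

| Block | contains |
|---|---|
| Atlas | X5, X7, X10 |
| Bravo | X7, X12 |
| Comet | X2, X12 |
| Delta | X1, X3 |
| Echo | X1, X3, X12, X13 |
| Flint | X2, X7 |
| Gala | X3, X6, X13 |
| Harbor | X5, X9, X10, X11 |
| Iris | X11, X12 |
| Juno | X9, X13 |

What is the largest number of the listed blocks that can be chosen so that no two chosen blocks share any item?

Delta, Flint, Iris, Juno are pairwise disjoint (Delta={X1,X3}; Flint={X2,X7}; Iris={X11,X12}; Juno={X9,X13}).
Every remaining block overlaps one of these, and no 5 of the listed blocks are pairwise disjoint, so 4 is the maximum.

4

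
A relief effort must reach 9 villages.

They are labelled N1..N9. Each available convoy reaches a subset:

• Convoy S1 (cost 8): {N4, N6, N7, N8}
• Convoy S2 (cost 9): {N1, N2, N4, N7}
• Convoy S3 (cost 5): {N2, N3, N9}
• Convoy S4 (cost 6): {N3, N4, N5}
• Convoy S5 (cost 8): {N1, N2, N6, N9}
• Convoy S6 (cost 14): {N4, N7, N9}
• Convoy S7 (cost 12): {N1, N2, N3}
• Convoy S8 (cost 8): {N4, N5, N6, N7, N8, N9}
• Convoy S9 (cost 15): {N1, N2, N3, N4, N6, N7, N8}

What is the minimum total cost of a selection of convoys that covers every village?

20

S7, S8 together cover every village (S7 ∪ S8 = {N1, N2, N3, N4, N5, N6, N7, N8, N9}); total cost 12 + 8 = 20.
The greedy pick S8, S3, S5 costs 21; no covering selection beats 20.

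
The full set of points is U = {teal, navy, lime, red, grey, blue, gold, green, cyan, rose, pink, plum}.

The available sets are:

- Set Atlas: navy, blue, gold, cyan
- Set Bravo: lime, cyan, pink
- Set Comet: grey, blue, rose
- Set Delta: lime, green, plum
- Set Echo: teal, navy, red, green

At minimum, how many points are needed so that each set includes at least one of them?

H = {blue, green, pink} meets every set (each contains at least one member of H), and |H| = 3.
The sets Bravo, Comet, Echo are pairwise disjoint, so any hitting set needs a separate point for each — at least 3. Hence 3 is optimal.

3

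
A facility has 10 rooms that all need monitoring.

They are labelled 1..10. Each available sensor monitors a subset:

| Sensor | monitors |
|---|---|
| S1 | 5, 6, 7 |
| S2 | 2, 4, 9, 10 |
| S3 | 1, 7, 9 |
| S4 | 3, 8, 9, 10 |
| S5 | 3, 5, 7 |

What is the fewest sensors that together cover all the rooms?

4

Take {S1, S2, S3, S4}. Their union is {1, 2, 3, 4, 5, 6, 7, 8, 9, 10}, which is all 10 rooms.
Only S3 contains 1, so S3 is forced; the remaining 7 rooms need at least 3 more sensors (each remaining sensor adds at most 3) — so at least 4 sensors are needed, and 4 is optimal.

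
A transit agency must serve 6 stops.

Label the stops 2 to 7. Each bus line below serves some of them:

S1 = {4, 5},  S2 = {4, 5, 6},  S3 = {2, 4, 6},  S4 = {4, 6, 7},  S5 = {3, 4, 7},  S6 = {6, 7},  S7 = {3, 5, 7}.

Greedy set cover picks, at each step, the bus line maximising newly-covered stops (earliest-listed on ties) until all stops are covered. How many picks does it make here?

3

Greedy: pick S2 (covers 3 new) → pick S5 (covers 2 new) → pick S3 (covers 1 new). Total picks: 3.
(The true minimum cover uses only 2 bus lines, so greedy is not optimal here.)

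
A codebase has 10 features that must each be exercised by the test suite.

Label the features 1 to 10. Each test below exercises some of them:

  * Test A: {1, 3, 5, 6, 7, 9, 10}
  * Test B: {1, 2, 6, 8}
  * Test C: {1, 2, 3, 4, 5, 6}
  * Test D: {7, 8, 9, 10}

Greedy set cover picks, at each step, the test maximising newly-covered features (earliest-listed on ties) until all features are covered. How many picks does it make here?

3

Greedy: pick A (covers 7 new) → pick B (covers 2 new) → pick C (covers 1 new). Total picks: 3.
(The true minimum cover uses only 2 tests, so greedy is not optimal here.)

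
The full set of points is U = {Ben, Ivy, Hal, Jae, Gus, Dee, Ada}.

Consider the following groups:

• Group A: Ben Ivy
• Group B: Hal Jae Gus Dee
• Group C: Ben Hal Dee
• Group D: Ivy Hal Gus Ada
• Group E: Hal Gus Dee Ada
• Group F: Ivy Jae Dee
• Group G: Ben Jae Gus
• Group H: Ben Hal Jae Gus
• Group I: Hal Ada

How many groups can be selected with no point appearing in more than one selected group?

2

F, I are pairwise disjoint (F={Ivy,Jae,Dee}; I={Hal,Ada}).
Every remaining group overlaps one of these, and no 3 of the listed groups are pairwise disjoint, so 2 is the maximum.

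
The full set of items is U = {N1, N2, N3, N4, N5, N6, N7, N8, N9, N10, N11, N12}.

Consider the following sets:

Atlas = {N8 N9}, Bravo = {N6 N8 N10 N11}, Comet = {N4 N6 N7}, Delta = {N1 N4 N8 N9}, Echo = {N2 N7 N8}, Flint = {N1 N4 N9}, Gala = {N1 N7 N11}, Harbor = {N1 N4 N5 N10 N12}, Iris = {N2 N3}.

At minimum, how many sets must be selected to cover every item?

5

Take {Atlas, Bravo, Gala, Harbor, Iris}. Their union is {N1, N2, N3, N4, N5, N6, N7, N8, N9, N10, N11, N12}, which is all 12 items.
No 4 of the 9 sets cover everything (all 126 combinations miss at least one item), so 5 is optimal.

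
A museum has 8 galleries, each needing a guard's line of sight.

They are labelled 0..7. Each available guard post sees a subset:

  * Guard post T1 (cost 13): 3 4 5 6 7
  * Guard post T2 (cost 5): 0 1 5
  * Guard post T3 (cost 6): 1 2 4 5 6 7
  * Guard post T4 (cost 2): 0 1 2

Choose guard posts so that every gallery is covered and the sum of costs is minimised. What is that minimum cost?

15

T1, T4 together cover every gallery (T1 ∪ T4 = {0, 1, 2, 3, 4, 5, 6, 7}); total cost 13 + 2 = 15.
The greedy pick T4, T3, T1 costs 21; no covering selection beats 15.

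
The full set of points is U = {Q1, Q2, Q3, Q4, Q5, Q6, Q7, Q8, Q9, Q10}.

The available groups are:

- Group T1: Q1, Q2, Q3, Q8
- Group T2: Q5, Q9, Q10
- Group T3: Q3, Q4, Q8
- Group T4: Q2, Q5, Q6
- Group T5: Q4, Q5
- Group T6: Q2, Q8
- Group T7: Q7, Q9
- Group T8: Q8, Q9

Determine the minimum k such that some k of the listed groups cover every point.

5

T1 and T2 and T3 and T4 and T7 together: T1 ∪ T2 ∪ T3 ∪ T4 ∪ T7 = {Q1, Q2, Q3, Q4, Q5, Q6, Q7, Q8, Q9, Q10} — every point is covered.
No 4 of the 8 groups cover everything (all 70 combinations miss at least one point), so 5 is optimal.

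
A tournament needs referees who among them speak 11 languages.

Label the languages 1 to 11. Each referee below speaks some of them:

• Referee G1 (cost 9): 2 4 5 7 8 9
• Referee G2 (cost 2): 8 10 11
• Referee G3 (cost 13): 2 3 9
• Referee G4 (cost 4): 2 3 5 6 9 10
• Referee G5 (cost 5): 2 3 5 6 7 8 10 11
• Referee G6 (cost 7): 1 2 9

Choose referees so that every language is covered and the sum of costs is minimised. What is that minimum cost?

21

G1, G5, G6 together cover every language (G1 ∪ G5 ∪ G6 = {1, 2, 3, 4, 5, 6, 7, 8, 9, 10, 11}); total cost 9 + 5 + 7 = 21.
No covering selection has total cost below 21.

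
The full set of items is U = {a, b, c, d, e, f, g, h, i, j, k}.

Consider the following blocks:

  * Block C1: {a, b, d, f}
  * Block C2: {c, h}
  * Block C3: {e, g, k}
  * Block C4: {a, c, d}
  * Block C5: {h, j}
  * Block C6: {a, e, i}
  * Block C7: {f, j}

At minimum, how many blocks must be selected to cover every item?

Take {C1, C2, C3, C5, C6}. Their union is {a, b, c, d, e, f, g, h, i, j, k}, which is all 11 items.
No 4 of the 7 blocks cover everything (all 35 combinations miss at least one item), so 5 is optimal.

5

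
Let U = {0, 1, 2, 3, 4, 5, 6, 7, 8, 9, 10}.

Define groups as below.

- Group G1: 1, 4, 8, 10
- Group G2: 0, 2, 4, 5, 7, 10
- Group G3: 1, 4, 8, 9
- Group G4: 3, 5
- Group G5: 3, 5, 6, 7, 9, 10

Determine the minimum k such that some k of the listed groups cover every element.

3

Take {G1, G2, G5}. Their union is {0, 1, 2, 3, 4, 5, 6, 7, 8, 9, 10}, which is all 11 elements.
Only G2 contains 0, so G2 is forced; the remaining 5 elements need at least 2 more groups (each remaining group adds at most 3) — so at least 3 groups are needed, and 3 is optimal.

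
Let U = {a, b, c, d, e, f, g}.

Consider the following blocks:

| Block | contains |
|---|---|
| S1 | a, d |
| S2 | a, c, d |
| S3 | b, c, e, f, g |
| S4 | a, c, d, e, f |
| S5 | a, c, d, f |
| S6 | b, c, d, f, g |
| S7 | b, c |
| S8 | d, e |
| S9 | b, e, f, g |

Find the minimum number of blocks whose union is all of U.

2

S5 and S9 together: S5 ∪ S9 = {a, b, c, d, e, f, g} — every item is covered.
No single block has all 7 items (the largest, S3, has 5), so 2 is optimal.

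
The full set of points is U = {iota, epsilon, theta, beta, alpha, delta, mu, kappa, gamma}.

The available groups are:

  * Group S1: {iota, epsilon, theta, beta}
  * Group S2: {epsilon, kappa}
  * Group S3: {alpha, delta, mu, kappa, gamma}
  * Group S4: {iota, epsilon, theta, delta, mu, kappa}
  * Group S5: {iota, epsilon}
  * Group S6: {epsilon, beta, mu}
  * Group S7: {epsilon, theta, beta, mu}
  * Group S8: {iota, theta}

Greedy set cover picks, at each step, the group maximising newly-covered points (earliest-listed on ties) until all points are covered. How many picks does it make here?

3

Greedy: pick S4 (covers 6 new) → pick S3 (covers 2 new) → pick S1 (covers 1 new). Total picks: 3.
(The true minimum cover uses only 2 groups, so greedy is not optimal here.)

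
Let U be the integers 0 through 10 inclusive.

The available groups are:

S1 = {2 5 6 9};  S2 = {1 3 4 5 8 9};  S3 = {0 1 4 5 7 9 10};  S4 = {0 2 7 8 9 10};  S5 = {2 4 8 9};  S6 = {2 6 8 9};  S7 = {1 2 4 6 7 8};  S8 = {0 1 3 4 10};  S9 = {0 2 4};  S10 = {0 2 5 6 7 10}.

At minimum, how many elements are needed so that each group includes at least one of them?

The 2 elements {2, 4} hit every group.
The groups S1, S8 are pairwise disjoint, so any hitting set needs a separate element for each — at least 2. Hence 2 is optimal.

2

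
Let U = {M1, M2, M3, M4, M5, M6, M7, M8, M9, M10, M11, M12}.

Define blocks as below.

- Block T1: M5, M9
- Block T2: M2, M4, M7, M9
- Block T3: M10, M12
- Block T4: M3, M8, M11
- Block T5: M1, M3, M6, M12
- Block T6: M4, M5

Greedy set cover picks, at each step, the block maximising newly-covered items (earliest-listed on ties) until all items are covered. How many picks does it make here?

5

Greedy: pick T2 (covers 4 new) → pick T5 (covers 4 new) → pick T4 (covers 2 new) → pick T1 (covers 1 new) → pick T3 (covers 1 new). Total picks: 5.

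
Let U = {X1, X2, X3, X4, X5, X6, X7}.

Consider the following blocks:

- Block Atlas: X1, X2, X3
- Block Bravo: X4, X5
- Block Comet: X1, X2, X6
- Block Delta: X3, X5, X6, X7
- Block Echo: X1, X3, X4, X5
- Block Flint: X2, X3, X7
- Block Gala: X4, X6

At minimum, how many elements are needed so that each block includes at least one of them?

3

The 3 elements {X1, X3, X4} hit every block.
No choice of 2 elements meets every block, so 3 is the minimum.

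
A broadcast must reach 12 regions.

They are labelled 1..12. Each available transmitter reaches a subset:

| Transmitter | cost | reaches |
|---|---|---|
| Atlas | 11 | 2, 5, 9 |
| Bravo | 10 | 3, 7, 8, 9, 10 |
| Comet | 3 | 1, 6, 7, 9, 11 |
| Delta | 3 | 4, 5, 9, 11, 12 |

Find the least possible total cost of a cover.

Atlas, Bravo, Comet, Delta together cover every region (Atlas ∪ Bravo ∪ Comet ∪ Delta = {1, 2, 3, 4, 5, 6, 7, 8, 9, 10, 11, 12}); total cost 11 + 10 + 3 + 3 = 27.
No covering selection has total cost below 27.

27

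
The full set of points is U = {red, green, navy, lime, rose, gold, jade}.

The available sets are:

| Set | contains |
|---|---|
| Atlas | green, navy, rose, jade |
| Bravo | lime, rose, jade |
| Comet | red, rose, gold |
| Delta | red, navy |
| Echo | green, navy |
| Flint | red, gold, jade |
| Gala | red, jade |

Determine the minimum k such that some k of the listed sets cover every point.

3

Bravo and Echo and Flint together: Bravo ∪ Echo ∪ Flint = {red, green, navy, lime, rose, gold, jade} — every point is covered.
Only Bravo contains lime, so Bravo is forced; the remaining 4 points need at least 2 more sets (each remaining set adds at most 2) — so at least 3 sets are needed, and 3 is optimal.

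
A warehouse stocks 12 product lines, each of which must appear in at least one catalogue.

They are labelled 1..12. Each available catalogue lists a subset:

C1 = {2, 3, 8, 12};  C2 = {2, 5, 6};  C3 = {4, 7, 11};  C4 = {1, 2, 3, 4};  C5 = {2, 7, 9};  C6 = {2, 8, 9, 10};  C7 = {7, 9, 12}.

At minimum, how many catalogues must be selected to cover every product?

5

C2 and C3 and C4 and C6 and C7 together: C2 ∪ C3 ∪ C4 ∪ C6 ∪ C7 = {1, 2, 3, 4, 5, 6, 7, 8, 9, 10, 11, 12} — every product is covered.
No 4 of the 7 catalogues cover everything (all 35 combinations miss at least one product), so 5 is optimal.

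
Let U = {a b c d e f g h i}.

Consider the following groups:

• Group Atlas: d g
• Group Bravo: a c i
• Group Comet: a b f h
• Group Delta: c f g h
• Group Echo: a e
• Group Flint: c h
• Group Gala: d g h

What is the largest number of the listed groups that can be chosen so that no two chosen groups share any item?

Atlas, Echo, Flint are pairwise disjoint (Atlas={d,g}; Echo={a,e}; Flint={c,h}).
Every remaining group overlaps one of these, and no 4 of the listed groups are pairwise disjoint, so 3 is the maximum.

3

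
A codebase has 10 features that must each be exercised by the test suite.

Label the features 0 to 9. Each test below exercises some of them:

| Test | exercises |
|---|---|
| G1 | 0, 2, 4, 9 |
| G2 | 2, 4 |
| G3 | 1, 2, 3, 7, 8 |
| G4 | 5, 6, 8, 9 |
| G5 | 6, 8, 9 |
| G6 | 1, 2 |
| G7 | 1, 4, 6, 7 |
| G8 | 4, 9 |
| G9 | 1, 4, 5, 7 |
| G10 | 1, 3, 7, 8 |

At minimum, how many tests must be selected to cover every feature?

3

G1 and G3 and G4 together: G1 ∪ G3 ∪ G4 = {0, 1, 2, 3, 4, 5, 6, 7, 8, 9} — every feature is covered.
Only G1 contains 0, so G1 is forced; the remaining 6 features need at least 2 more tests (each remaining test adds at most 4) — so at least 3 tests are needed, and 3 is optimal.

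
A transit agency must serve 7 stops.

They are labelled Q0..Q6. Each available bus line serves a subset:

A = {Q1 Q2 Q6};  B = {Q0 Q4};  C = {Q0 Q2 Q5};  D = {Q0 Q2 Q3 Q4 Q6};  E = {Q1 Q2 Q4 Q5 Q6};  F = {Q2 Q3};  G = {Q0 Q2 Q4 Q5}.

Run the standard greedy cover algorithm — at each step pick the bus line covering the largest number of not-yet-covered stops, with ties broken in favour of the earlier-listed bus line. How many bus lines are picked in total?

Greedy: pick D (covers 5 new) → pick E (covers 2 new). Total picks: 2.

2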